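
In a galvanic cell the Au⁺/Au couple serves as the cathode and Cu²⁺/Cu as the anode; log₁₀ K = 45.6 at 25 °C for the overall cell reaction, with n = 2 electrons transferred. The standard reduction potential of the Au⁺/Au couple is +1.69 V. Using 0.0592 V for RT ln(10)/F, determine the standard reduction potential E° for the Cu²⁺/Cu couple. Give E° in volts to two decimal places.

E°cell = (0.0592/n)·log K = (0.0592/2)(45.6) = +1.350 V.
Since Au⁺/Au is the cathode and Cu²⁺/Cu the anode, E°cell = E°(Au⁺/Au) − E°(Cu²⁺/Cu).
So E°(Cu²⁺/Cu) = E°(Au⁺/Au) − E°cell = (+1.69) − (+1.350) = +0.34 V.

+0.34 V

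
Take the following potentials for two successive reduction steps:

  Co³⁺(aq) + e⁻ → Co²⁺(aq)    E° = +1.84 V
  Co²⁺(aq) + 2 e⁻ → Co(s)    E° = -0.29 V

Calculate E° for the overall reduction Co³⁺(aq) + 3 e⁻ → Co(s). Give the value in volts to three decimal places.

Standard free energies of sequential steps add: ΔG°₃ = ΔG°₁ + ΔG°₂, so n₃E°₃ = n₁E°₁ + n₂E°₂.
E°₃ = (1×+1.84 + 2×-0.29) / 3 = (+1.260) / 3 = +0.420 V.

+0.420 V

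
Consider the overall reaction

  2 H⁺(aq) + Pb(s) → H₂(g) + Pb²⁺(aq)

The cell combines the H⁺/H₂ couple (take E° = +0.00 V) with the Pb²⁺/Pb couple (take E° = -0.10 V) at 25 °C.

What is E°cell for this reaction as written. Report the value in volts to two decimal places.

+0.10 V

The H⁺/H₂ couple has the higher reduction potential, so it is the cathode; Pb²⁺/Pb is oxidised at the anode.
E°cell = E°(cathode) − E°(anode) = (+0.00) − (-0.10) = +0.10 V.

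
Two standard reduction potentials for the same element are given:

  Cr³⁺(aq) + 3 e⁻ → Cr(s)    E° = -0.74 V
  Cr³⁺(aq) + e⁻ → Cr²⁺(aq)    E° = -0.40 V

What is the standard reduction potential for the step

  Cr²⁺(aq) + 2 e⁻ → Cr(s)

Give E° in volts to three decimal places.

-0.910 V

Sequential free energies add, so n₃E°₃ = n₁E°₁ + n₂E°₂.
With n₃ = 3, and the known step contributing 1×(-0.40) V, the unknown satisfies 2·E° = 3×(-0.74) − 1×(-0.40) = -1.820.
E° = -1.820 / 2 = -0.910 V.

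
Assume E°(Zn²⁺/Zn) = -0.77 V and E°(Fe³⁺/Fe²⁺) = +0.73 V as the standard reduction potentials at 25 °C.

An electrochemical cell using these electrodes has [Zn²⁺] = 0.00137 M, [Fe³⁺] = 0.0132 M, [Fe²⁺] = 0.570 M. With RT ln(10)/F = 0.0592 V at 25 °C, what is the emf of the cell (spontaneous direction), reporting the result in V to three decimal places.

+1.488 V

Fe³⁺/Fe²⁺ is the cathode (higher E°), Zn²⁺/Zn the anode: E°cell = +0.73 − (-0.77) = +1.50 V, n = 2.
Overall: 2 Fe³⁺(aq) + Zn(s) → 2 Fe²⁺(aq) + Zn²⁺(aq)
Q = [Fe²⁺]^2·[Zn²⁺] / ([Fe³⁺]^2); log Q = 0.407.
E = E° − (0.0592/n) log Q = +1.50 − (0.0592/2)(0.407) = +1.488 V.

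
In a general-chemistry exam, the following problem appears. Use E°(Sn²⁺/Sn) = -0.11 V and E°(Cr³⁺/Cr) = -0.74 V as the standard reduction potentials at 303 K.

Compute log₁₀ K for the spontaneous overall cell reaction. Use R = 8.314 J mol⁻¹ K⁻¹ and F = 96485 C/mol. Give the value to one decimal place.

62.9

Cathode: Sn²⁺/Sn; anode: Cr³⁺/Cr. E°cell = (-0.11) − (-0.74) = +0.63 V, with n = 6.
ΔG° = −nFE° = −RT ln K, so ln K = nFE°/(RT) = (6)(96485)(+0.63) / ((8.314)(303)) = 144.777.
log₁₀ K = 144.777 / ln 10 = 62.9.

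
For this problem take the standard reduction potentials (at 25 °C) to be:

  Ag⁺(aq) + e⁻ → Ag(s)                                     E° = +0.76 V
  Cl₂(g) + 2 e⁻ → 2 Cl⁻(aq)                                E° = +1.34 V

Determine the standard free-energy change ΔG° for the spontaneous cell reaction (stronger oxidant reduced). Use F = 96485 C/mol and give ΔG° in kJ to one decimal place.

-111.9 kJ

Cl₂/Cl⁻ (E° = +1.34 V) is the cathode; Ag⁺/Ag (E° = +0.76 V) is the anode, so E°cell = +0.58 V.
Balancing electrons gives n = 2 (lcm of 2 and 1).
ΔG° = −nFE° = −(2)(96485)(+0.58) = -111,923 J = -111.9 kJ.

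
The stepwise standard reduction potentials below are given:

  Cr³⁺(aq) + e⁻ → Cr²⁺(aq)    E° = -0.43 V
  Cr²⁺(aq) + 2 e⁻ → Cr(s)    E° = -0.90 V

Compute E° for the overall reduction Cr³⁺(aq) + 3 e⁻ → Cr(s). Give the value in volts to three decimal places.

Adding the free-energy changes (−nFE°) of the two steps gives −n₃FE°₃ = −n₁FE°₁ − n₂FE°₂.
E°₃ = (1×-0.43 + 2×-0.90) / 3 = (-2.230) / 3 = -0.743 V.

-0.743 V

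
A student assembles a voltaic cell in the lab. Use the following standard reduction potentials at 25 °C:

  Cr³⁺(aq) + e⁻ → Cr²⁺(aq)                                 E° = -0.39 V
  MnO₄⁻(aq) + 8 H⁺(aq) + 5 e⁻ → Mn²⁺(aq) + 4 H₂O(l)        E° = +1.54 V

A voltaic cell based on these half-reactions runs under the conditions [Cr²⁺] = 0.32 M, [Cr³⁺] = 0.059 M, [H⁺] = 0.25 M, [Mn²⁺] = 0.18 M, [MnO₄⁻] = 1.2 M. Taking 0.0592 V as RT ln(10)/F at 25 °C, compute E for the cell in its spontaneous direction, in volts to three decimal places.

+1.926 V

MnO₄⁻/Mn²⁺ is the cathode (higher E°), Cr³⁺/Cr²⁺ the anode: E°cell = +1.54 − (-0.39) = +1.93 V, n = 5.
Overall: MnO₄⁻(aq) + 8 H⁺(aq) + 5 Cr²⁺(aq) → Mn²⁺(aq) + 4 H₂O(l) + 5 Cr³⁺(aq)
Q = [Mn²⁺]·[Cr³⁺]^5 / ([MnO₄⁻]·[H⁺]^8·[Cr²⁺]^5); log Q = 0.321.
E = E° − (0.0592/n) log Q = +1.93 − (0.0592/5)(0.321) = +1.926 V.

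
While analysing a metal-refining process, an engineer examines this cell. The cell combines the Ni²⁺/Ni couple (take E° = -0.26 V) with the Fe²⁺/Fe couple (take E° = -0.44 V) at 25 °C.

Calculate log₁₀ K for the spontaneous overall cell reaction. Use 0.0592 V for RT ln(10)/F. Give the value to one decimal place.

6.1

Cathode: Ni²⁺/Ni; anode: Fe²⁺/Fe. E°cell = +0.18 V, n = 2.
log K = nE°cell / 0.0592 = (2)(+0.18) / 0.0592 = 6.1.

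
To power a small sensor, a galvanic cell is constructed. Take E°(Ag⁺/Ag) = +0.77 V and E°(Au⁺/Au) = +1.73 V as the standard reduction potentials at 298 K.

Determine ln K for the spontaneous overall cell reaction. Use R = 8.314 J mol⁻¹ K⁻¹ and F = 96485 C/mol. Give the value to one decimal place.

37.4

Cathode: Au⁺/Au; anode: Ag⁺/Ag. E°cell = (+1.73) − (+0.77) = +0.96 V, with n = 1.
ΔG° = −nFE° = −RT ln K, so ln K = nFE°/(RT) = (1)(96485)(+0.96) / ((8.314)(298)) = 37.386.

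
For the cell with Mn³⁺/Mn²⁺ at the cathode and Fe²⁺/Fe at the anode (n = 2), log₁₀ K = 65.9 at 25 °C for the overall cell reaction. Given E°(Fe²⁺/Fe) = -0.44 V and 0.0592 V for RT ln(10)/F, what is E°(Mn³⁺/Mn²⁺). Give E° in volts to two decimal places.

+1.51 V

E°cell = (0.0592/n)·log K = (0.0592/2)(65.9) = +1.951 V.
Since Mn³⁺/Mn²⁺ is the cathode and Fe²⁺/Fe the anode, E°cell = E°(Mn³⁺/Mn²⁺) − E°(Fe²⁺/Fe).
So E°(Mn³⁺/Mn²⁺) = E°cell + E°(Fe²⁺/Fe) = +1.951 + (-0.44) = +1.51 V.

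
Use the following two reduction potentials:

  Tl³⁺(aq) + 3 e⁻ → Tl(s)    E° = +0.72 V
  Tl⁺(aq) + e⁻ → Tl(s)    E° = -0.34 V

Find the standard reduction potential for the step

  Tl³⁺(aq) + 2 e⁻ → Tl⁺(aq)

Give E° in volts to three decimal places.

Sequential free energies add, so n₃E°₃ = n₁E°₁ + n₂E°₂.
With n₃ = 3, and the known step contributing 1×(-0.34) V, the unknown satisfies 2·E° = 3×(+0.72) − 1×(-0.34) = +2.500.
E° = +2.500 / 2 = +1.250 V.

+1.250 V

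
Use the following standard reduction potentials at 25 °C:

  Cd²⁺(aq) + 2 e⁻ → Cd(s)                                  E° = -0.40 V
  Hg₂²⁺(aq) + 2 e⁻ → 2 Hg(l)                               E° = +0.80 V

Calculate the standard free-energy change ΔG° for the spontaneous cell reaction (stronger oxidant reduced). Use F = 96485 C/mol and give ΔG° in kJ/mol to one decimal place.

Hg₂²⁺/Hg (E° = +0.80 V) is the cathode; Cd²⁺/Cd (E° = -0.40 V) is the anode, so E°cell = +1.20 V.
Balancing electrons gives n = 2 (lcm of 2 and 2).
ΔG° = −nFE° = −(2)(96485)(+1.20) = -231,564 J = -231.6 kJ/mol.

-231.6 kJ/mol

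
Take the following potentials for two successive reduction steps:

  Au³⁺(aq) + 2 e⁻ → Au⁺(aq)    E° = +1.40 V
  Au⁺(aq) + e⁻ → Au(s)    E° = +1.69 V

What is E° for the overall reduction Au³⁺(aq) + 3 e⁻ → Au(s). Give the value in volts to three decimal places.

Adding the free-energy changes (−nFE°) of the two steps gives −n₃FE°₃ = −n₁FE°₁ − n₂FE°₂.
E°₃ = (2×+1.40 + 1×+1.69) / 3 = (+4.490) / 3 = +1.497 V.
E° values themselves are not directly additive — weighting by electron count is essential.

+1.497 V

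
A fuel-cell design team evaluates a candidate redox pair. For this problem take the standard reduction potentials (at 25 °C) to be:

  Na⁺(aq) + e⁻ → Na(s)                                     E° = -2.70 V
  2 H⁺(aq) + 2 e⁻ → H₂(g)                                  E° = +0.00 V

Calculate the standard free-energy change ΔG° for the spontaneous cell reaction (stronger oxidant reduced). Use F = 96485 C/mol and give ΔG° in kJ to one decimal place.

-521.0 kJ

H⁺/H₂ (E° = +0.00 V) is the cathode; Na⁺/Na (E° = -2.70 V) is the anode, so E°cell = +2.70 V.
Balancing electrons gives n = 2 (lcm of 2 and 1).
ΔG° = −nFE° = −(2)(96485)(+2.70) = -521,019 J = -521.0 kJ.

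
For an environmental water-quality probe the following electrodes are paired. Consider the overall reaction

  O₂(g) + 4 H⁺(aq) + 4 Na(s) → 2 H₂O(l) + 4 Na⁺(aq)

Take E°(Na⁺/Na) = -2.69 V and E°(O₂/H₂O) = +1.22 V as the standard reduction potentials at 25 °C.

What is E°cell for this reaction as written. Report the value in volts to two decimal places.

The O₂/H₂O couple has the higher reduction potential, so it is the cathode; Na⁺/Na is oxidised at the anode.
E°cell = E°(cathode) − E°(anode) = (+1.22) − (-2.69) = +3.91 V.
Since E°cell > 0, the reaction is spontaneous under standard conditions.

+3.91 V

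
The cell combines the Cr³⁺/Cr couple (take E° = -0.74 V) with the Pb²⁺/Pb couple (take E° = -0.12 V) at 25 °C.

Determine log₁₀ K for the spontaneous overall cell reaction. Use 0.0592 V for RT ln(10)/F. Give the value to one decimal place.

Cathode: Pb²⁺/Pb; anode: Cr³⁺/Cr. E°cell = +0.62 V, n = 6.
log K = nE°cell / 0.0592 = (6)(+0.62) / 0.0592 = 62.8.

62.8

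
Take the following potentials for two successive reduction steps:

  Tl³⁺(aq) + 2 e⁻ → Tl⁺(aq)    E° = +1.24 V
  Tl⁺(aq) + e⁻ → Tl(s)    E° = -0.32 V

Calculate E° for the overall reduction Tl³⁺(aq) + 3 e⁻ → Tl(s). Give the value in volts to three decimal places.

+0.720 V

Standard free energies of sequential steps add: ΔG°₃ = ΔG°₁ + ΔG°₂, so n₃E°₃ = n₁E°₁ + n₂E°₂.
E°₃ = (2×+1.24 + 1×-0.32) / 3 = (+2.160) / 3 = +0.720 V.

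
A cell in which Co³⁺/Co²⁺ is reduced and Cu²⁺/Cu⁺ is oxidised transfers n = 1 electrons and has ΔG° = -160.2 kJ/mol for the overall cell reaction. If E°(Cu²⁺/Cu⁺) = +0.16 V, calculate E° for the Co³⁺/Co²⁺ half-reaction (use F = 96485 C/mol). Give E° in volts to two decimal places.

E°cell = −ΔG°/(nF) = −(-160.2×10³)/((1)(96485)) = +1.660 V.
Since Co³⁺/Co²⁺ is the cathode and Cu²⁺/Cu⁺ the anode, E°cell = E°(Co³⁺/Co²⁺) − E°(Cu²⁺/Cu⁺).
So E°(Co³⁺/Co²⁺) = E°cell + E°(Cu²⁺/Cu⁺) = +1.660 + (+0.16) = +1.82 V.

+1.82 V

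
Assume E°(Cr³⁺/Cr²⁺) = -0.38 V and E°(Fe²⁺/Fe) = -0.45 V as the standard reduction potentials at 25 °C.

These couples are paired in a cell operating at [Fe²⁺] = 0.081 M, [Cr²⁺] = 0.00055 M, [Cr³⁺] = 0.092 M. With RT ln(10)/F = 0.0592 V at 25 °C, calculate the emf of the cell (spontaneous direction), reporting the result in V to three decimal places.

Cr³⁺/Cr²⁺ is the cathode (higher E°), Fe²⁺/Fe the anode: E°cell = -0.38 − (-0.45) = +0.07 V, n = 2.
Overall: 2 Cr³⁺(aq) + Fe(s) → 2 Cr²⁺(aq) + Fe²⁺(aq)
Q = [Cr²⁺]^2·[Fe²⁺] / ([Cr³⁺]^2); log Q = -5.538.
E = E° − (0.0592/n) log Q = +0.07 − (0.0592/2)(-5.538) = +0.234 V.

+0.234 V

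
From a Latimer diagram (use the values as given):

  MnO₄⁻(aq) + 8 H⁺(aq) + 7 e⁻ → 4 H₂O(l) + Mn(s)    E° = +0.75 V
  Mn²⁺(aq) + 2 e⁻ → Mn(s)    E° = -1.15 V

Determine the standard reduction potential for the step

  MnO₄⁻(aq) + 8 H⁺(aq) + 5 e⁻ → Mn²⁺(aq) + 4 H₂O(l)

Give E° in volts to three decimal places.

Sequential free energies add, so n₃E°₃ = n₁E°₁ + n₂E°₂.
With n₃ = 7, and the known step contributing 2×(-1.15) V, the unknown satisfies 5·E° = 7×(+0.75) − 2×(-1.15) = +7.550.
E° = +7.550 / 5 = +1.510 V.

+1.510 V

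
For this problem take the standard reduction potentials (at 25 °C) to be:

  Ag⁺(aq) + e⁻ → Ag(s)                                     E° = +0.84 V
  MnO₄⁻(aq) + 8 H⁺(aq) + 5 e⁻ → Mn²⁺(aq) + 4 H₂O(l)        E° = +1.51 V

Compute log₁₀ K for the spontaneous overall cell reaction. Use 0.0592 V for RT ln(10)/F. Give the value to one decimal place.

Cathode: MnO₄⁻/Mn²⁺; anode: Ag⁺/Ag. E°cell = +0.67 V, n = 5.
log K = nE°cell / 0.0592 = (5)(+0.67) / 0.0592 = 56.6.

56.6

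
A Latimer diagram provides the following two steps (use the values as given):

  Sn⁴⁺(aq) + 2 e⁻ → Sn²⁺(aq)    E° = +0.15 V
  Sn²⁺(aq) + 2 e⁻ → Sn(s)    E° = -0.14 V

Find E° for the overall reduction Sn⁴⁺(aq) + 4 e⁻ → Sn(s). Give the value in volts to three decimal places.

+0.005 V

Since ΔG° = −nFE° is additive over sequential reductions, n₃E°₃ = n₁E°₁ + n₂E°₂.
E°₃ = (2×+0.15 + 2×-0.14) / 4 = (+0.020) / 4 = +0.005 V.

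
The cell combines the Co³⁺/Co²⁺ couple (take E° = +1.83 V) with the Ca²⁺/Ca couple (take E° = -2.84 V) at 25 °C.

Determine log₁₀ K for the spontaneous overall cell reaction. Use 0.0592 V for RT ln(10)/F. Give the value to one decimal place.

157.8

Cathode: Co³⁺/Co²⁺; anode: Ca²⁺/Ca. E°cell = +4.67 V, n = 2.
log K = nE°cell / 0.0592 = (2)(+4.67) / 0.0592 = 157.8.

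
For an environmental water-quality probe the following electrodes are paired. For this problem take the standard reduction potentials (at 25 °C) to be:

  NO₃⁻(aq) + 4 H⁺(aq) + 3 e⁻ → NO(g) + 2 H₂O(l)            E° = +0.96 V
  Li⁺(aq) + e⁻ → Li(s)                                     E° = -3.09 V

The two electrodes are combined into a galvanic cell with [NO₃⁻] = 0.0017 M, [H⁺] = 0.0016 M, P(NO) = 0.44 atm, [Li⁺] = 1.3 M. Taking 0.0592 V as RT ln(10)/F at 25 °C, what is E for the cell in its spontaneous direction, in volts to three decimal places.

+3.775 V

NO₃⁻/NO is the cathode (higher E°), Li⁺/Li the anode: E°cell = +0.96 − (-3.09) = +4.05 V, n = 3.
Overall: NO₃⁻(aq) + 4 H⁺(aq) + 3 Li(s) → NO(g) + 2 H₂O(l) + 3 Li⁺(aq)
Q = P(NO)·[Li⁺]^3 / ([NO₃⁻]·[H⁺]^4); log Q = 13.938.
E = E° − (0.0592/n) log Q = +4.05 − (0.0592/3)(13.938) = +3.775 V.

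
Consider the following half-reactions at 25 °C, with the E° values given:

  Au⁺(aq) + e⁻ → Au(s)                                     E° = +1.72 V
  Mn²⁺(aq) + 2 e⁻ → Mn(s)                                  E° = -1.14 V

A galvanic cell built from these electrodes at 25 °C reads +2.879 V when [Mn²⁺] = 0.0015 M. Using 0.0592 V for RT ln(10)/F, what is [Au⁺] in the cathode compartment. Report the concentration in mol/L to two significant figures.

Au⁺/Au is the cathode, Mn²⁺/Mn the anode: E°cell = +2.86 V, n = 2.
Overall reaction: 2 Au⁺(aq) + Mn(s) → 2 Au(s) + Mn²⁺(aq); Q = [Mn²⁺]^1/[Au⁺]^2.
From E = E° − (0.0592/n) log Q: log Q = (E° − E)·n/0.0592 = (+2.86 − (+2.879))·2/0.0592 = -0.6419.
So 2·log[Au⁺] = 1·log(0.0015) − log Q = -2.8239 − (-0.6419) = -2.1820; log[Au⁺] = -2.1820 / 2 = -1.0910; [Au⁺] = 10^(-1.0910) ≈ 0.081 M.

0.081 M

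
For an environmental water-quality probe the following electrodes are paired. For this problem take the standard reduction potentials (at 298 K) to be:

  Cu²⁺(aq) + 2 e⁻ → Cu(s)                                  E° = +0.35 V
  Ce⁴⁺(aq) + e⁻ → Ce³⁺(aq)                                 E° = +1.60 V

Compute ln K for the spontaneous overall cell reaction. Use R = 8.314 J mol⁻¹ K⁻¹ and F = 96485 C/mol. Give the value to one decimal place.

97.4

Cathode: Ce⁴⁺/Ce³⁺; anode: Cu²⁺/Cu. E°cell = (+1.60) − (+0.35) = +1.25 V, with n = 2.
ΔG° = −nFE° = −RT ln K, so ln K = nFE°/(RT) = (2)(96485)(+1.25) / ((8.314)(298)) = 97.358.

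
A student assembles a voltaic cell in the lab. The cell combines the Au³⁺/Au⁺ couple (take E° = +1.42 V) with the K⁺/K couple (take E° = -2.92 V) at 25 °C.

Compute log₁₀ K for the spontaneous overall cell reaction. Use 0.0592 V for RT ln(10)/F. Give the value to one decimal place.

Cathode: Au³⁺/Au⁺; anode: K⁺/K. E°cell = +4.34 V, n = 2.
log K = nE°cell / 0.0592 = (2)(+4.34) / 0.0592 = 146.6.

146.6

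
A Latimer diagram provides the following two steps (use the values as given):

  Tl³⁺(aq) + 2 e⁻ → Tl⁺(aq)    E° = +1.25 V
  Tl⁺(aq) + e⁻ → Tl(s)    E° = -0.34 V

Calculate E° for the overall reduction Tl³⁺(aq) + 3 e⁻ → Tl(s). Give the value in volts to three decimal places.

+0.720 V

Adding the free-energy changes (−nFE°) of the two steps gives −n₃FE°₃ = −n₁FE°₁ − n₂FE°₂.
E°₃ = (2×+1.25 + 1×-0.34) / 3 = (+2.160) / 3 = +0.720 V.
Simply averaging or adding the two E° values would be wrong; the electron-weighted sum is required.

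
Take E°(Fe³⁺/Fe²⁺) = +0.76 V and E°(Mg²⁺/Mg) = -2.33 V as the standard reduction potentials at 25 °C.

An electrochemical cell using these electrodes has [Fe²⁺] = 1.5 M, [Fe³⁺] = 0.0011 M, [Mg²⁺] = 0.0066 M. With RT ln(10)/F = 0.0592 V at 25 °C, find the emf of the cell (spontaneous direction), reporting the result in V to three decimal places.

+2.969 V

Fe³⁺/Fe²⁺ is the cathode (higher E°), Mg²⁺/Mg the anode: E°cell = +0.76 − (-2.33) = +3.09 V, n = 2.
Overall: 2 Fe³⁺(aq) + Mg(s) → 2 Fe²⁺(aq) + Mg²⁺(aq)
Q = [Fe²⁺]^2·[Mg²⁺] / ([Fe³⁺]^2); log Q = 4.089.
E = E° − (0.0592/n) log Q = +3.09 − (0.0592/2)(4.089) = +2.969 V.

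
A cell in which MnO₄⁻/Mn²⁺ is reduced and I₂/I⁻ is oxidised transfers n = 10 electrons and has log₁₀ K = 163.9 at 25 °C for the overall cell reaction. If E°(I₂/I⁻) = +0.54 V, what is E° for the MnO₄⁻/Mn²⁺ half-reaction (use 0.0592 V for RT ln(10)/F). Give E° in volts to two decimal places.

+1.51 V

E°cell = (0.0592/n)·log K = (0.0592/10)(163.9) = +0.970 V.
Since MnO₄⁻/Mn²⁺ is the cathode and I₂/I⁻ the anode, E°cell = E°(MnO₄⁻/Mn²⁺) − E°(I₂/I⁻).
So E°(MnO₄⁻/Mn²⁺) = E°cell + E°(I₂/I⁻) = +0.970 + (+0.54) = +1.51 V.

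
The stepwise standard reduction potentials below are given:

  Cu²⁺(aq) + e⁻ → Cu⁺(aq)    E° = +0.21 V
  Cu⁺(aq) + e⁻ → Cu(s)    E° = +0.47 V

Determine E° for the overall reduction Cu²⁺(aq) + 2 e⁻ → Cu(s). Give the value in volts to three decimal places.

+0.340 V

Adding the free-energy changes (−nFE°) of the two steps gives −n₃FE°₃ = −n₁FE°₁ − n₂FE°₂.
E°₃ = (1×+0.21 + 1×+0.47) / 2 = (+0.680) / 2 = +0.340 V.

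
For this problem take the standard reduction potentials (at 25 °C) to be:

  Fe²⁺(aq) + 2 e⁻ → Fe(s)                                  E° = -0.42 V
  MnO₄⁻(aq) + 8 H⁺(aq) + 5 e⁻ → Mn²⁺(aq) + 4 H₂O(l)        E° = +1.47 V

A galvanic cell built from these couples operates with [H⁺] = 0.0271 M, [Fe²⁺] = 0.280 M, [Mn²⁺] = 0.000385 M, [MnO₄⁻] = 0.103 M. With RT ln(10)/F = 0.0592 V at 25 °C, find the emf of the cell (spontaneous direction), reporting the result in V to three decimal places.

+1.787 V

MnO₄⁻/Mn²⁺ is the cathode (higher E°), Fe²⁺/Fe the anode: E°cell = +1.47 − (-0.42) = +1.89 V, n = 10.
Overall: 2 MnO₄⁻(aq) + 16 H⁺(aq) + 5 Fe(s) → 2 Mn²⁺(aq) + 8 H₂O(l) + 5 Fe²⁺(aq)
Q = [Mn²⁺]^2·[Fe²⁺]^5 / ([MnO₄⁻]^2·[H⁺]^16); log Q = 17.454.
E = E° − (0.0592/n) log Q = +1.89 − (0.0592/10)(17.454) = +1.787 V.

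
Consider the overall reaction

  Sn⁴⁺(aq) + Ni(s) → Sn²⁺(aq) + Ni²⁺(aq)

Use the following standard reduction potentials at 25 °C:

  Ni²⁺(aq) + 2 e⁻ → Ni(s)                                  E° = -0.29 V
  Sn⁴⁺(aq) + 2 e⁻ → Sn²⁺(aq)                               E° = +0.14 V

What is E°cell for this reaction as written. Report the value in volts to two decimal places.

The Sn⁴⁺/Sn²⁺ couple has the higher reduction potential, so it is the cathode; Ni²⁺/Ni is oxidised at the anode.
E°cell = E°(cathode) − E°(anode) = (+0.14) − (-0.29) = +0.43 V.

+0.43 V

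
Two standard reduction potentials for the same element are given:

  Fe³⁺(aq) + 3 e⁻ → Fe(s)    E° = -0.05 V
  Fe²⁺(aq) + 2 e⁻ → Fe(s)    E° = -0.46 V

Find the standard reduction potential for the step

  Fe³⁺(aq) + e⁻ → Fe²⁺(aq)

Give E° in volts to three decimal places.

+0.770 V

Sequential free energies add, so n₃E°₃ = n₁E°₁ + n₂E°₂.
With n₃ = 3, and the known step contributing 2×(-0.46) V, the unknown satisfies 1·E° = 3×(-0.05) − 2×(-0.46) = +0.770.
E° = +0.770 / 1 = +0.770 V.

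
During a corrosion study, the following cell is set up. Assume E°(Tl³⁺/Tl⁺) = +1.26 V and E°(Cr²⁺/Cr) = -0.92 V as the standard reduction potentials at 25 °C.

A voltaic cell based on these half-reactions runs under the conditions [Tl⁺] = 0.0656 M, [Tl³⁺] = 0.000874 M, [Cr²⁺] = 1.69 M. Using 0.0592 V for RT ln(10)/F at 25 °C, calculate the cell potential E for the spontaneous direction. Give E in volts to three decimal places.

Tl³⁺/Tl⁺ is the cathode (higher E°), Cr²⁺/Cr the anode: E°cell = +1.26 − (-0.92) = +2.18 V, n = 2.
Overall: Tl³⁺(aq) + Cr(s) → Tl⁺(aq) + Cr²⁺(aq)
Q = [Tl⁺]·[Cr²⁺] / ([Tl³⁺]); log Q = 2.103.
E = E° − (0.0592/n) log Q = +2.18 − (0.0592/2)(2.103) = +2.118 V.

+2.118 V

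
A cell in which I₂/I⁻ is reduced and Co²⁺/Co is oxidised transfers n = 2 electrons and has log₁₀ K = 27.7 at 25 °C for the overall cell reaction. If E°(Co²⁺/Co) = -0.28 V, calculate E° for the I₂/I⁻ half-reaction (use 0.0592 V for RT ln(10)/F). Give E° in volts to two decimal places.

E°cell = (0.0592/n)·log K = (0.0592/2)(27.7) = +0.820 V.
Since I₂/I⁻ is the cathode and Co²⁺/Co the anode, E°cell = E°(I₂/I⁻) − E°(Co²⁺/Co).
So E°(I₂/I⁻) = E°cell + E°(Co²⁺/Co) = +0.820 + (-0.28) = +0.54 V.

+0.54 V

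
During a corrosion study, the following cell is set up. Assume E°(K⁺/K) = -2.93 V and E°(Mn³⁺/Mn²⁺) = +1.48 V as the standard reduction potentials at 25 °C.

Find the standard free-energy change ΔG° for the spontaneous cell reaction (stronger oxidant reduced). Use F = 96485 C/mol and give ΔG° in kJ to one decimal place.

Mn³⁺/Mn²⁺ (E° = +1.48 V) is the cathode; K⁺/K (E° = -2.93 V) is the anode, so E°cell = +4.41 V.
Balancing electrons gives n = 1 (lcm of 1 and 1).
ΔG° = −nFE° = −(1)(96485)(+4.41) = -425,499 J = -425.5 kJ.

-425.5 kJ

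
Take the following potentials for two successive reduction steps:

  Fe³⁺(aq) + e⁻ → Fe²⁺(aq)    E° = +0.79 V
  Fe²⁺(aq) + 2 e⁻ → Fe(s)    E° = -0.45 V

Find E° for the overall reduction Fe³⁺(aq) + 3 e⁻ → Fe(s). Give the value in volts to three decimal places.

Standard free energies of sequential steps add: ΔG°₃ = ΔG°₁ + ΔG°₂, so n₃E°₃ = n₁E°₁ + n₂E°₂.
E°₃ = (1×+0.79 + 2×-0.45) / 3 = (-0.110) / 3 = -0.037 V.

-0.037 V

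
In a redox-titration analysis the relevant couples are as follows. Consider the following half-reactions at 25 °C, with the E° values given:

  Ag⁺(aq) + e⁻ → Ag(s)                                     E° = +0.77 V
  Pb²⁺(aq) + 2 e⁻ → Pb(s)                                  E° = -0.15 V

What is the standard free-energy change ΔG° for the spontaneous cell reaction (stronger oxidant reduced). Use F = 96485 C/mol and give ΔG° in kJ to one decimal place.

Ag⁺/Ag (E° = +0.77 V) is the cathode; Pb²⁺/Pb (E° = -0.15 V) is the anode, so E°cell = +0.92 V.
Balancing electrons gives n = 2 (lcm of 1 and 2).
ΔG° = −nFE° = −(2)(96485)(+0.92) = -177,532 J = -177.5 kJ.

-177.5 kJ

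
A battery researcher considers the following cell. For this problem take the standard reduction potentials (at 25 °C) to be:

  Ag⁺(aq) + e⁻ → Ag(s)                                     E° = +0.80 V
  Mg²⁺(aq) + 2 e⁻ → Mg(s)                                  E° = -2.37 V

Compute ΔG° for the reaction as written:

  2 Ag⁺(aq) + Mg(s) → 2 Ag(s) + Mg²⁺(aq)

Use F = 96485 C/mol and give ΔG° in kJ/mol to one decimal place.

As written, Ag⁺/Ag is reduced (cathode) and Mg²⁺/Mg is oxidised (anode), so E°cell = (+0.80) − (-2.37) = +3.17 V.
Balancing electrons gives n = 2.
ΔG° = −nFE° = −(2)(96485)(+3.17) = -611,715 J = -611.7 kJ/mol.

-611.7 kJ/mol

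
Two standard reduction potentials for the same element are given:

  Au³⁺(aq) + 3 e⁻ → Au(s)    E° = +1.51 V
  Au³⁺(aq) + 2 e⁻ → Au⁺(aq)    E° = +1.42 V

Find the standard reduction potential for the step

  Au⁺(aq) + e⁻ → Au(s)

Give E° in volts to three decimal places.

+1.690 V

Sequential free energies add, so n₃E°₃ = n₁E°₁ + n₂E°₂.
With n₃ = 3, and the known step contributing 2×(+1.42) V, the unknown satisfies 1·E° = 3×(+1.51) − 2×(+1.42) = +1.690.
E° = +1.690 / 1 = +1.690 V.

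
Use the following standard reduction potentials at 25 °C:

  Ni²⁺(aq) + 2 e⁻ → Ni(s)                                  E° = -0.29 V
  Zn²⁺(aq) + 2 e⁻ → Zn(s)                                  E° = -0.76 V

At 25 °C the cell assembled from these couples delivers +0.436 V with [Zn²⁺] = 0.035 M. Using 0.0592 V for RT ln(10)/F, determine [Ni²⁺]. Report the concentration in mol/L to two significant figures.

0.0025 M

Ni²⁺/Ni is the cathode, Zn²⁺/Zn the anode: E°cell = +0.47 V, n = 2.
Overall reaction: Ni²⁺(aq) + Zn(s) → Ni(s) + Zn²⁺(aq); Q = [Zn²⁺]^1/[Ni²⁺]^1.
From E = E° − (0.0592/n) log Q: log Q = (E° − E)·n/0.0592 = (+0.47 − (+0.436))·2/0.0592 = 1.1486.
So 1·log[Ni²⁺] = 1·log(0.035) − log Q = -1.4559 − (1.1486) = -2.6045; [Ni²⁺] = 10^(-2.6045) ≈ 0.0025 M.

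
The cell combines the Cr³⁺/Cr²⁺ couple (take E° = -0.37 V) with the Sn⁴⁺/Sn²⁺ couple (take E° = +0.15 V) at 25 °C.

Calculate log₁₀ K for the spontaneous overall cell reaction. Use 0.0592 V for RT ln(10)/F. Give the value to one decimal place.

17.6

Cathode: Sn⁴⁺/Sn²⁺; anode: Cr³⁺/Cr²⁺. E°cell = +0.52 V, n = 2.
log K = nE°cell / 0.0592 = (2)(+0.52) / 0.0592 = 17.6.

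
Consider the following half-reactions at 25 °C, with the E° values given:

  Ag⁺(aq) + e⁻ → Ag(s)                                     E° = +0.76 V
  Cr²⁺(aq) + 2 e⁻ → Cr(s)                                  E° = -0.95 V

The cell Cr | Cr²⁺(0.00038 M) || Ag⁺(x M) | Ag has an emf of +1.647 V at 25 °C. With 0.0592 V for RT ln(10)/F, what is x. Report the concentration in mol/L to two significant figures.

Ag⁺/Ag is the cathode, Cr²⁺/Cr the anode: E°cell = +1.71 V, n = 2.
Overall reaction: 2 Ag⁺(aq) + Cr(s) → 2 Ag(s) + Cr²⁺(aq); Q = [Cr²⁺]^1/[Ag⁺]^2.
From E = E° − (0.0592/n) log Q: log Q = (E° − E)·n/0.0592 = (+1.71 − (+1.647))·2/0.0592 = 2.1284.
So 2·log[Ag⁺] = 1·log(0.00038) − log Q = -3.4202 − (2.1284) = -5.5486; log[Ag⁺] = -5.5486 / 2 = -2.7743; [Ag⁺] = 10^(-2.7743) ≈ 0.0017 M.

0.0017 M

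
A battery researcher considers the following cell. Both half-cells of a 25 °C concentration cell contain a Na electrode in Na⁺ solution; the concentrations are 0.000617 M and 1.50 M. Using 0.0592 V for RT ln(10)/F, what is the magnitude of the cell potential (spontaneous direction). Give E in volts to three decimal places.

For a concentration cell E°cell = 0. The 1.50 M side is the cathode (reduction is favoured where [Na⁺] is higher).
With n = 1, E = −(0.0592/1) log([Na⁺]ₐₙ/[Na⁺]꜀ₐₜ) = −(0.0592/1) log(0.000617/1.5) = −(0.0592/1)(-3.386) = +0.200 V.

+0.200 V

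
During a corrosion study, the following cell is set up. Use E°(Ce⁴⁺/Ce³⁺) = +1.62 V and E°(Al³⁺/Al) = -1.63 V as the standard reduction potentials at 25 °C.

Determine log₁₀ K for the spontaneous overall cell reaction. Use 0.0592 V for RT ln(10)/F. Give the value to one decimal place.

164.7

Cathode: Ce⁴⁺/Ce³⁺; anode: Al³⁺/Al. E°cell = +3.25 V, n = 3.
log K = nE°cell / 0.0592 = (3)(+3.25) / 0.0592 = 164.7.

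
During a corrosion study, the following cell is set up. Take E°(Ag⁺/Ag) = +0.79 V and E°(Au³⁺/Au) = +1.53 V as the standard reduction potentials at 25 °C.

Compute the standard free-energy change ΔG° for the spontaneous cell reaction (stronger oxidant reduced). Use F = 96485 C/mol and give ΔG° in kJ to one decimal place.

-214.2 kJ

Au³⁺/Au (E° = +1.53 V) is the cathode; Ag⁺/Ag (E° = +0.79 V) is the anode, so E°cell = +0.74 V.
Balancing electrons gives n = 3 (lcm of 3 and 1).
ΔG° = −nFE° = −(3)(96485)(+0.74) = -214,197 J = -214.2 kJ.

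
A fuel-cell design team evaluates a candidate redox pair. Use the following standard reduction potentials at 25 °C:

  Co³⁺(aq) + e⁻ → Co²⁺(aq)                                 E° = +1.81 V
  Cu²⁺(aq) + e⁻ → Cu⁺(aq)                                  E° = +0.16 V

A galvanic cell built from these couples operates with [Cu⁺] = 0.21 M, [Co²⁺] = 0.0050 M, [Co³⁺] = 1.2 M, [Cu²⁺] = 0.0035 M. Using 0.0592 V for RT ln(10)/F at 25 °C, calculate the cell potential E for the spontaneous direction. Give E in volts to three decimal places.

+1.896 V

Co³⁺/Co²⁺ is the cathode (higher E°), Cu²⁺/Cu⁺ the anode: E°cell = +1.81 − (+0.16) = +1.65 V, n = 1.
Overall: Co³⁺(aq) + Cu⁺(aq) → Co²⁺(aq) + Cu²⁺(aq)
Q = [Co²⁺]·[Cu²⁺] / ([Co³⁺]·[Cu⁺]); log Q = -4.158.
E = E° − (0.0592/n) log Q = +1.65 − (0.0592/1)(-4.158) = +1.896 V.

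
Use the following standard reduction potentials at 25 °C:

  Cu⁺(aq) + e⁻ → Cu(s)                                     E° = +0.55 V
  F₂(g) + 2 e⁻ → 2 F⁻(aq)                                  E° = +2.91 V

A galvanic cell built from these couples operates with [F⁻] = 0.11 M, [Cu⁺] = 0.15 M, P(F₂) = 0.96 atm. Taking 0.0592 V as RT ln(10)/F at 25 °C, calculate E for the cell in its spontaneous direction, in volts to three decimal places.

F₂/F⁻ is the cathode (higher E°), Cu⁺/Cu the anode: E°cell = +2.91 − (+0.55) = +2.36 V, n = 2.
Overall: F₂(g) + 2 Cu(s) → 2 F⁻(aq) + 2 Cu⁺(aq)
Q = [F⁻]^2·[Cu⁺]^2 / (P(F₂)); log Q = -3.547.
E = E° − (0.0592/n) log Q = +2.36 − (0.0592/2)(-3.547) = +2.465 V.

+2.465 V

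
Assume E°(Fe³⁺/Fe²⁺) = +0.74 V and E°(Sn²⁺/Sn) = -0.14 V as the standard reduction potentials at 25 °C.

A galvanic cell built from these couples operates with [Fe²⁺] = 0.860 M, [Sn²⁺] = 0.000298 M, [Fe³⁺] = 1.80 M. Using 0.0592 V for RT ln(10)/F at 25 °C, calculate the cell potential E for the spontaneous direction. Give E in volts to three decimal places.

Fe³⁺/Fe²⁺ is the cathode (higher E°), Sn²⁺/Sn the anode: E°cell = +0.74 − (-0.14) = +0.88 V, n = 2.
Overall: 2 Fe³⁺(aq) + Sn(s) → 2 Fe²⁺(aq) + Sn²⁺(aq)
Q = [Fe²⁺]^2·[Sn²⁺] / ([Fe³⁺]^2); log Q = -4.167.
E = E° − (0.0592/n) log Q = +0.88 − (0.0592/2)(-4.167) = +1.003 V.

+1.003 V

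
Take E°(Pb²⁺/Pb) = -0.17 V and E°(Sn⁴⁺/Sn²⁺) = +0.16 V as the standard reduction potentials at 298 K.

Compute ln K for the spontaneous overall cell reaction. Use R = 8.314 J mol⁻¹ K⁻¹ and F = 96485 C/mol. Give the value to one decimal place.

25.7

Cathode: Sn⁴⁺/Sn²⁺; anode: Pb²⁺/Pb. E°cell = (+0.16) − (-0.17) = +0.33 V, with n = 2.
ΔG° = −nFE° = −RT ln K, so ln K = nFE°/(RT) = (2)(96485)(+0.33) / ((8.314)(298)) = 25.703.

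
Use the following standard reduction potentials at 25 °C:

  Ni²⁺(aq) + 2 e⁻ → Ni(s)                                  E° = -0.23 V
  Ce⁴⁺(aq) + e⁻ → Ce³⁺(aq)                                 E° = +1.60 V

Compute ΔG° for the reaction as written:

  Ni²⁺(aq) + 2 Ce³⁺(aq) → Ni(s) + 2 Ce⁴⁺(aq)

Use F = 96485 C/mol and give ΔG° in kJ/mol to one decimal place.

+353.1 kJ/mol

As written, Ni²⁺/Ni is reduced (cathode) and Ce⁴⁺/Ce³⁺ is oxidised (anode), so E°cell = (-0.23) − (+1.60) = -1.83 V.
Balancing electrons gives n = 2.
ΔG° = −nFE° = −(2)(96485)(-1.83) = 353,135 J = +353.1 kJ/mol.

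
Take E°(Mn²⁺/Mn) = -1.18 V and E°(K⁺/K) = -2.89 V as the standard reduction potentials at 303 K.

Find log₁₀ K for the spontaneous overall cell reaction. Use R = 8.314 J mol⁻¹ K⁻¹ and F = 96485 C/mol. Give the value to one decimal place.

Cathode: Mn²⁺/Mn; anode: K⁺/K. E°cell = (-1.18) − (-2.89) = +1.71 V, with n = 2.
ΔG° = −nFE° = −RT ln K, so ln K = nFE°/(RT) = (2)(96485)(+1.71) / ((8.314)(303)) = 130.989.
log₁₀ K = 130.989 / ln 10 = 56.9.

56.9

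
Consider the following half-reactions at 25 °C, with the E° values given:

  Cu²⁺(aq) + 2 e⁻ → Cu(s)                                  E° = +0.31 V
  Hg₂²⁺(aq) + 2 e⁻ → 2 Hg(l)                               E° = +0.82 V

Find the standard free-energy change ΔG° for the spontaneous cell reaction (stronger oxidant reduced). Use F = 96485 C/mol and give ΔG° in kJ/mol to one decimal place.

Hg₂²⁺/Hg (E° = +0.82 V) is the cathode; Cu²⁺/Cu (E° = +0.31 V) is the anode, so E°cell = +0.51 V.
Balancing electrons gives n = 2 (lcm of 2 and 2).
ΔG° = −nFE° = −(2)(96485)(+0.51) = -98,415 J = -98.4 kJ/mol.

-98.4 kJ/mol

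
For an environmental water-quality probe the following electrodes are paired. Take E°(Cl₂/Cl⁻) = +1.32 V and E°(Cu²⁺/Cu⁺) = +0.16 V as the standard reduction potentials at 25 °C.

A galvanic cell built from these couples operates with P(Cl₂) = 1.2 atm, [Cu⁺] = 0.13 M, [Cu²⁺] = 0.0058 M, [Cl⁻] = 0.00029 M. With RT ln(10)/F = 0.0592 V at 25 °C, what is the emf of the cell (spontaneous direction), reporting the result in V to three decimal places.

+1.452 V

Cl₂/Cl⁻ is the cathode (higher E°), Cu²⁺/Cu⁺ the anode: E°cell = +1.32 − (+0.16) = +1.16 V, n = 2.
Overall: Cl₂(g) + 2 Cu⁺(aq) → 2 Cl⁻(aq) + 2 Cu²⁺(aq)
Q = [Cl⁻]^2·[Cu²⁺]^2 / (P(Cl₂)·[Cu⁺]^2); log Q = -9.855.
E = E° − (0.0592/n) log Q = +1.16 − (0.0592/2)(-9.855) = +1.452 V.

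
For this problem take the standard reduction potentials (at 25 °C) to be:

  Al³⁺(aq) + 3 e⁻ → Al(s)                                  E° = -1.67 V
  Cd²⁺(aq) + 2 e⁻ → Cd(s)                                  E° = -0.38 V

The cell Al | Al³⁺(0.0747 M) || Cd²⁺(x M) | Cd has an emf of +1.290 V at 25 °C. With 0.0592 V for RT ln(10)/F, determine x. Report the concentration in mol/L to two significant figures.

Cd²⁺/Cd is the cathode, Al³⁺/Al the anode: E°cell = +1.29 V, n = 6.
Overall reaction: 3 Cd²⁺(aq) + 2 Al(s) → 3 Cd(s) + 2 Al³⁺(aq); Q = [Al³⁺]^2/[Cd²⁺]^3.
From E = E° − (0.0592/n) log Q: log Q = (E° − E)·n/0.0592 = (+1.29 − (+1.290))·6/0.0592 = 0.0000.
So 3·log[Cd²⁺] = 2·log(0.0747) − log Q = -2.2534 − (0.0000) = -2.2534; log[Cd²⁺] = -2.2534 / 3 = -0.7511; [Cd²⁺] = 10^(-0.7511) ≈ 0.18 M.

0.18 M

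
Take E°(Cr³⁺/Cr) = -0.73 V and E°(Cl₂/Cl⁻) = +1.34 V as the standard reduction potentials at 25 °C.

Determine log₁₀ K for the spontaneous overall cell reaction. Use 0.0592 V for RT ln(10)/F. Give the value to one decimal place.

Cathode: Cl₂/Cl⁻; anode: Cr³⁺/Cr. E°cell = +2.07 V, n = 6.
log K = nE°cell / 0.0592 = (6)(+2.07) / 0.0592 = 209.8.

209.8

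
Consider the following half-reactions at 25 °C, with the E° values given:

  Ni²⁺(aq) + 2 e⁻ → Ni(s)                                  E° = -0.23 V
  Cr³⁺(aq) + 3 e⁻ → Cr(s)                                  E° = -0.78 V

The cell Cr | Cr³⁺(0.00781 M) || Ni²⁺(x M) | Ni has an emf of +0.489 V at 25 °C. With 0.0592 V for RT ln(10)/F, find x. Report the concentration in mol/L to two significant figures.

0.00034 M

Ni²⁺/Ni is the cathode, Cr³⁺/Cr the anode: E°cell = +0.55 V, n = 6.
Overall reaction: 3 Ni²⁺(aq) + 2 Cr(s) → 3 Ni(s) + 2 Cr³⁺(aq); Q = [Cr³⁺]^2/[Ni²⁺]^3.
From E = E° − (0.0592/n) log Q: log Q = (E° − E)·n/0.0592 = (+0.55 − (+0.489))·6/0.0592 = 6.1824.
So 3·log[Ni²⁺] = 2·log(0.00781) − log Q = -4.2147 − (6.1824) = -10.3971; log[Ni²⁺] = -10.3971 / 3 = -3.4657; [Ni²⁺] = 10^(-3.4657) ≈ 0.00034 M.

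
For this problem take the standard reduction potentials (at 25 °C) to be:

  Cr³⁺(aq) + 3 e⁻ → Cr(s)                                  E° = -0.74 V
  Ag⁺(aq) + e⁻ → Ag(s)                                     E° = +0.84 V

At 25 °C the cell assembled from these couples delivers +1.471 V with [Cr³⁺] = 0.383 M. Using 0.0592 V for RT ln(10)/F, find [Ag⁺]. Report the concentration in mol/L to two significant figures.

0.010 M

Ag⁺/Ag is the cathode, Cr³⁺/Cr the anode: E°cell = +1.58 V, n = 3.
Overall reaction: 3 Ag⁺(aq) + Cr(s) → 3 Ag(s) + Cr³⁺(aq); Q = [Cr³⁺]^1/[Ag⁺]^3.
From E = E° − (0.0592/n) log Q: log Q = (E° − E)·n/0.0592 = (+1.58 − (+1.471))·3/0.0592 = 5.5236.
So 3·log[Ag⁺] = 1·log(0.383) − log Q = -0.4168 − (5.5236) = -5.9404; log[Ag⁺] = -5.9404 / 3 = -1.9801; [Ag⁺] = 10^(-1.9801) ≈ 0.010 M.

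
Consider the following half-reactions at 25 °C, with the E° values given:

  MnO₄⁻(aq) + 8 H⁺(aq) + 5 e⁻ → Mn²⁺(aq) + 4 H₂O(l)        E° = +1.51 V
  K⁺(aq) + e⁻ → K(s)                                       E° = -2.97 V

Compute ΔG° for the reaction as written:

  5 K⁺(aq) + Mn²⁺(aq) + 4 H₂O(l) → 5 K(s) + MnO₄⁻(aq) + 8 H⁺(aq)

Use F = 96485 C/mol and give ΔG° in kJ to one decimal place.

+2161.3 kJ

As written, K⁺/K is reduced (cathode) and MnO₄⁻/Mn²⁺ is oxidised (anode), so E°cell = (-2.97) − (+1.51) = -4.48 V.
Balancing electrons gives n = 5.
ΔG° = −nFE° = −(5)(96485)(-4.48) = 2,161,264 J = +2161.3 kJ.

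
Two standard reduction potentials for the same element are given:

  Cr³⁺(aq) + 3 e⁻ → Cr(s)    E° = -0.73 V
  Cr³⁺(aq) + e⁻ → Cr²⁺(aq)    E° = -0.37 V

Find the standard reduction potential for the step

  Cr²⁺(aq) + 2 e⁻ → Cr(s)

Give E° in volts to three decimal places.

Sequential free energies add, so n₃E°₃ = n₁E°₁ + n₂E°₂.
With n₃ = 3, and the known step contributing 1×(-0.37) V, the unknown satisfies 2·E° = 3×(-0.73) − 1×(-0.37) = -1.820.
E° = -1.820 / 2 = -0.910 V.

-0.910 V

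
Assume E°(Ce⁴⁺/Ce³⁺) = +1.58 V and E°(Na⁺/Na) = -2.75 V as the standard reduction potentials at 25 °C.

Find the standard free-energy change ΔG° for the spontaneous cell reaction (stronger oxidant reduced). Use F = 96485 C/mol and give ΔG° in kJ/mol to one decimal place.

Ce⁴⁺/Ce³⁺ (E° = +1.58 V) is the cathode; Na⁺/Na (E° = -2.75 V) is the anode, so E°cell = +4.33 V.
Balancing electrons gives n = 1 (lcm of 1 and 1).
ΔG° = −nFE° = −(1)(96485)(+4.33) = -417,780 J = -417.8 kJ/mol.

-417.8 kJ/mol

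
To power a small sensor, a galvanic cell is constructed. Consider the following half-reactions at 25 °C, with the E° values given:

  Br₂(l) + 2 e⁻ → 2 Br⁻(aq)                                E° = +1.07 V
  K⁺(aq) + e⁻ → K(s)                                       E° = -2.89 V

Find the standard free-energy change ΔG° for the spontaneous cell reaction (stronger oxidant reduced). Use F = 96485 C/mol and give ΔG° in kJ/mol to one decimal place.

Br₂/Br⁻ (E° = +1.07 V) is the cathode; K⁺/K (E° = -2.89 V) is the anode, so E°cell = +3.96 V.
Balancing electrons gives n = 2 (lcm of 2 and 1).
ΔG° = −nFE° = −(2)(96485)(+3.96) = -764,161 J = -764.2 kJ/mol.

-764.2 kJ/mol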